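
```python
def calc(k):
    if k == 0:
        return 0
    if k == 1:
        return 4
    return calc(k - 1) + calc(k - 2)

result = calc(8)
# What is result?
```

Build up from base cases: calc(0)=0, calc(1)=4, calc(2)=4, calc(3)=8, calc(4)=12, calc(5)=20, calc(6)=32, ..., calc(8)=84

Answer: 84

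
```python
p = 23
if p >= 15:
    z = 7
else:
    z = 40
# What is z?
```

Trace:
`p = 23` → p = 23
`if p >= 15: ...` → p >= 15 is True → z = 7
So z = 7

Answer: 7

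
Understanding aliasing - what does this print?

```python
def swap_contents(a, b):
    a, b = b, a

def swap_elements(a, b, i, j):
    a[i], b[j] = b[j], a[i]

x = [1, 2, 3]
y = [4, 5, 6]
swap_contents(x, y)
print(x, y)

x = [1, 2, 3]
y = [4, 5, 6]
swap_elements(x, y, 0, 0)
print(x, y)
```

Key concept: parameter rebinding vs mutation.
Step by step:
`x = [1, 2, 3]` → x = [1, 2, 3]
`y = [4, 5, 6]` → y = [4, 5, 6]
`swap_contents(x, y)` → no visible change to tracked variables
`print(x, y)` → prints [1, 2, 3] [4, 5, 6]
`x = [1, 2, 3]` → x = [1, 2, 3]
`y = [4, 5, 6]` → y = [4, 5, 6]
`swap_elements(x, y, 0, 0)` → x = [4, 2, 3]; y = [1, 5, 6]
`print(x, y)` → prints [4, 2, 3] [1, 5, 6]

Answer:
[1, 2, 3] [4, 5, 6]
[4, 2, 3] [1, 5, 6]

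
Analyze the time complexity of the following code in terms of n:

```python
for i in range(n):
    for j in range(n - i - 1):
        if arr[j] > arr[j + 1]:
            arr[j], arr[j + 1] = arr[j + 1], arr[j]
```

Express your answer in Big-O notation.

This is Bubble sort. Time complexity: O(n²).

Answer: O(n²)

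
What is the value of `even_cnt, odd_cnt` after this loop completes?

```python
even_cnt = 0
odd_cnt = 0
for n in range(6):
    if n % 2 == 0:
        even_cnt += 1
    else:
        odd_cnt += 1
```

Count evens and odds in range(6)
`even_cnt, odd_cnt` takes the values: (0, 0) → (1, 0) → (1, 1) → (2, 1) → (2, 2) → (3, 2) → (3, 3)

Answer: 3, 3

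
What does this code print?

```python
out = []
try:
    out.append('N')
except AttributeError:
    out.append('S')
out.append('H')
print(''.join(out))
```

Execution trace: 'N' (try body, no exception) → 'H' (after the try/except). Output: NH

Answer: NH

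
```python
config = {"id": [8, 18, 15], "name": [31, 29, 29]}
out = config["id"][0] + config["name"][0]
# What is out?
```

Trace:
`config = {"id": [8, 18, 15], "name": [31, 29, 29]}` → config = {'id': [8, 18, 15], 'name': [31, 29, 29]}
`out = config["id"][0] + config["name"][0]` → out = 39
So out = 39

Answer: 39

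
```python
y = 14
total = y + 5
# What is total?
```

Trace:
`y = 14` → y = 14
`total = y + 5` → total = 19
So total = 19

Answer: 19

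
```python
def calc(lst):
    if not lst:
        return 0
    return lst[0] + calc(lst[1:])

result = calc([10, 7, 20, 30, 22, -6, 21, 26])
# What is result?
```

10 + 7 + 20 + 30 + 22 + (-6) + 21 + 26 + 0 = 130

Answer: 130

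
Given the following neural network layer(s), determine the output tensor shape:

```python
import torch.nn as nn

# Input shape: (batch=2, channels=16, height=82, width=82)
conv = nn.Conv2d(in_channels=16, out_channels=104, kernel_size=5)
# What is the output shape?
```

Input: (2, 16, 82, 82) -> Output: (2, 104, 78, 78)

Answer: (2, 104, 78, 78)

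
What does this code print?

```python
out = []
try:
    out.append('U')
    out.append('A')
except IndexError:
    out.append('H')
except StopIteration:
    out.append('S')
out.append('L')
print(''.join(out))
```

Execution trace: 'U' (try body) → 'A' (try body, no exception) → 'L' (after the try/except). Output: UAL

Answer: UAL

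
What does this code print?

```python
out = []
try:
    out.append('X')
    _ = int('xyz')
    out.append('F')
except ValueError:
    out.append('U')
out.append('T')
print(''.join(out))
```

Execution trace: 'X' (try body) → 'U' (except ValueError) → 'T' (after the try/except). Output: XUT

Answer: XUT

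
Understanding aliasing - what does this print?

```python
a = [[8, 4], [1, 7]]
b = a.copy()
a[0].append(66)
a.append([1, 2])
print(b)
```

Key concept: shallow copy with nested lists.
Step by step:
`a = [[8, 4], [1, 7]]` → a = [[8, 4], [1, 7]]
`b = a.copy()` → b = [[8, 4], [1, 7]]
`a[0].append(66)` → a = [[8, 4, 66], [1, 7]]; b = [[8, 4, 66], [1, 7]]
`a.append([1, 2])` → a = [[8, 4, 66], [1, 7], [1, 2]]
`print(b)` → prints [[8, 4, 66], [1, 7]]

Answer: [[8, 4, 66], [1, 7]]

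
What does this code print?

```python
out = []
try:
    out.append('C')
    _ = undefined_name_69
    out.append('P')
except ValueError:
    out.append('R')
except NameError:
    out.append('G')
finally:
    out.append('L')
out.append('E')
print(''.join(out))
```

Execution trace: 'C' (try body) → 'G' (except NameError) → 'L' (finally) → 'E' (after the try/except). Output: CGLE

Answer: CGLE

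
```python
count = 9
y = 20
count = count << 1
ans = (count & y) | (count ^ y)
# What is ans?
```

Trace:
`count = 9` → count = 9
`y = 20` → y = 20
`count = count << 1` → count = 18
`ans = (count & y) | (count ^ y)` → ans = 22
So ans = 22

Answer: 22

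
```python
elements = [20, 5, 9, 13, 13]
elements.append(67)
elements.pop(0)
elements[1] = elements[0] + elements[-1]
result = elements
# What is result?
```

Trace:
`elements = [20, 5, 9, 13, 13]` → elements = [20, 5, 9, 13, 13]
`elements.append(67)` → elements = [20, 5, 9, 13, 13, 67]
`elements.pop(0)` → elements = [5, 9, 13, 13, 67]
`elements[1] = elements[0] + elements[-1]` → elements = [5, 72, 13, 13, 67]
`result = elements` → result = [5, 72, 13, 13, 67]
So result = [5, 72, 13, 13, 67]

Answer: [5, 72, 13, 13, 67]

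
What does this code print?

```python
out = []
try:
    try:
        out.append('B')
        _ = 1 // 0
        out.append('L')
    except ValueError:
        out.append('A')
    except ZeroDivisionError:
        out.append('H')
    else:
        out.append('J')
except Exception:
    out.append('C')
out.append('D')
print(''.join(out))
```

Execution trace: 'B' (inner try body) → 'H' (inner except ZeroDivisionError) → 'D' (after the try/except). Output: BHD

Answer: BHD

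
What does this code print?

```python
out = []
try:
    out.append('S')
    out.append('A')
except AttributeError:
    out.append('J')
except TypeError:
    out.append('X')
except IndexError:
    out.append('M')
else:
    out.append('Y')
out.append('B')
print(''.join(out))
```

Execution trace: 'S' (try body) → 'A' (try body, no exception) → 'Y' (else) → 'B' (after the try/except). Output: SAYB

Answer: SAYB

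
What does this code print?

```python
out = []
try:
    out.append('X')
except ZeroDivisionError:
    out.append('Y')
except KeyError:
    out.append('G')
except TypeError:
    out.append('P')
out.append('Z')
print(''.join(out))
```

Execution trace: 'X' (try body, no exception) → 'Z' (after the try/except). Output: XZ

Answer: XZ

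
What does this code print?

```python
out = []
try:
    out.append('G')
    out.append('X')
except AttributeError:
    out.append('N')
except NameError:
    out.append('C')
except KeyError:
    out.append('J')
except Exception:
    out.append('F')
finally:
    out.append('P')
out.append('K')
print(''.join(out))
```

Execution trace: 'G' (try body) → 'X' (try body, no exception) → 'P' (finally) → 'K' (after the try/except). Output: GXPK

Answer: GXPK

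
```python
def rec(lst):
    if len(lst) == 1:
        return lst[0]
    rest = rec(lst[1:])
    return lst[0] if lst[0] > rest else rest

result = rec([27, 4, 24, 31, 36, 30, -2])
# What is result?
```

Recursive max over [27, 4, 24, 31, 36, 30, -2] = 36

Answer: 36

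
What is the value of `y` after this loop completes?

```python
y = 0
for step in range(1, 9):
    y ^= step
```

XOR of 1 to 8
`y` takes the values: 0 → 1 → 3 → 0 → 4 → 1 → 7 → 0 → 8

Answer: 8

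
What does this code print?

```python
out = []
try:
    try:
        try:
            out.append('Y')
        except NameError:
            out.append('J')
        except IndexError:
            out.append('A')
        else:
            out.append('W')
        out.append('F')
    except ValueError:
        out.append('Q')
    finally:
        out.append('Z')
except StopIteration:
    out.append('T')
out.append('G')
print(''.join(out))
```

Execution trace: 'Y' (inner try body, no exception) → 'W' (inner else) → 'F' (try body, no exception) → 'Z' (finally) → 'G' (after the try/except). Output: YWFZG

Answer: YWFZG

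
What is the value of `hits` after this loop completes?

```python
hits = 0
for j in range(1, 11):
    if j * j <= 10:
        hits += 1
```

Count numbers where j² ≤ 10
`hits` takes the values: 0 → 1 → 2 → 3

Answer: 3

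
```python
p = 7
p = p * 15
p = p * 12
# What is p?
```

Trace:
`p = 7` → p = 7
`p = p * 15` → p = 105
`p = p * 12` → p = 1260
So p = 1260

Answer: 1260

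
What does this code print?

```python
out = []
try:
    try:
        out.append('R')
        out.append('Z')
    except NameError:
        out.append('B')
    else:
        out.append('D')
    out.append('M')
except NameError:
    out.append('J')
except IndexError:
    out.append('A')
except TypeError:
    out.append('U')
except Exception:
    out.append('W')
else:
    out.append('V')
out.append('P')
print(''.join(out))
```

Execution trace: 'R' (inner try body) → 'Z' (inner try body, no exception) → 'D' (inner else) → 'M' (try body, no exception) → 'V' (else) → 'P' (after the try/except). Output: RZDMVP

Answer: RZDMVP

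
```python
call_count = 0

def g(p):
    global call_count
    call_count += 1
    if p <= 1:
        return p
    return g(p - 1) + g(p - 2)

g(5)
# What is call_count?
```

Calls(p) = 1 + Calls(p-1) + Calls(p-2); Calls(0)=Calls(1)=1. For p=5 this gives 15.

Answer: 15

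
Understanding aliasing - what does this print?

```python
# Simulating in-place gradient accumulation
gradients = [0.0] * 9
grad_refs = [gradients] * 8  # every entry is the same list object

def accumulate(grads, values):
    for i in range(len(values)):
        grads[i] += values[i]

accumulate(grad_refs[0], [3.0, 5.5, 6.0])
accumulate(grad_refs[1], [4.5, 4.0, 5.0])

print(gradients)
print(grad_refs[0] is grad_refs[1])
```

Key concept: gradient accumulation aliasing.
Step by step:
`gradients = [0.0] * 9` → gradients = [0.0, 0.0, 0.0, 0.0, 0.0, 0.0, 0.0, 0.0, 0.0]
`grad_refs = [gradients] * 8` → grad_refs = [[0.0, 0.0, 0.0, 0.0, 0.0, 0.0, 0.0, 0.0, 0.0], [0.0, 0.0, 0.0, 0.0, 0.0, 0.0, 0.0, 0.0, 0.0], [0.0, 0.0, 0.0, 0.0, 0.0, 0.0, 0.0, 0.0, 0.0], [0.0, 0.0, 0.0, 0.0, 0.0, 0.0, 0.0, 0.0, 0.0], [0.0, 0.0, 0.0, 0.0, 0.0, 0.0, 0.0, 0.0, 0.0], [0.0, 0.0, 0.0, 0.0, 0.0, 0.0, 0.0, 0.0, 0.0], [0.0, 0.0, 0.0, 0.0, 0.0, 0.0, 0.0, 0.0, 0.0], [0.0, 0.0, 0.0, 0.0, 0.0, 0.0, 0.0, 0.0, 0.0]]
`accumulate(grad_refs[0], [3.0, 5.5, 6.0])` → gradients = [3.0, 5.5, 6.0, 0.0, 0.0, 0.0, 0.0, 0.0, 0.0]; grad_refs = [[3.0, 5.5, 6.0, 0.0, 0.0, 0.0, 0.0, 0.0, 0.0], [3.0, 5.5, 6.0, 0.0, 0.0, 0.0, 0.0, 0.0, 0.0], [3.0, 5.5, 6.0, 0.0, 0.0, 0.0, 0.0, 0.0, 0.0], [3.0, 5.5, 6.0, 0.0, 0.0, 0.0, 0.0, 0.0, 0.0], [3.0, 5.5, 6.0, 0.0, 0.0, 0.0, 0.0, 0.0, 0.0], [3.0, 5.5, 6.0, 0.0, 0.0, 0.0, 0.0, 0.0, 0.0], [3.0, 5.5, 6.0, 0.0, 0.0, 0.0, 0.0, 0.0, 0.0], [3.0, 5.5, 6.0, 0.0, 0.0, 0.0, 0.0, 0.0, 0.0]]
`accumulate(grad_refs[1], [4.5, 4.0, 5.0])` → gradients = [7.5, 9.5, 11.0, 0.0, 0.0, 0.0, 0.0, 0.0, 0.0]; grad_refs = [[7.5, 9.5, 11.0, 0.0, 0.0, 0.0, 0.0, 0.0, 0.0], [7.5, 9.5, 11.0, 0.0, 0.0, 0.0, 0.0, 0.0, 0.0], [7.5, 9.5, 11.0, 0.0, 0.0, 0.0, 0.0, 0.0, 0.0], [7.5, 9.5, 11.0, 0.0, 0.0, 0.0, 0.0, 0.0, 0.0], [7.5, 9.5, 11.0, 0.0, 0.0, 0.0, 0.0, 0.0, 0.0], [7.5, 9.5, 11.0, 0.0, 0.0, 0.0, 0.0, 0.0, 0.0], [7.5, 9.5, 11.0, 0.0, 0.0, 0.0, 0.0, 0.0, 0.0], [7.5, 9.5, 11.0, 0.0, 0.0, 0.0, 0.0, 0.0, 0.0]]
`print(gradients)` → prints [7.5, 9.5, 11.0, 0.0, 0.0, 0.0, 0.0, 0.0, 0.0]
`print(grad_refs[0] is grad_refs[1])` → prints True

Answer:
[7.5, 9.5, 11.0, 0.0, 0.0, 0.0, 0.0, 0.0, 0.0]
True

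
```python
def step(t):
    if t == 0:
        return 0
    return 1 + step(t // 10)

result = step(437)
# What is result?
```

Count of digits of 437: 3

Answer: 3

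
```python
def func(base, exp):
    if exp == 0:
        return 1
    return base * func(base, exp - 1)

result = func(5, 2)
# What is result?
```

func(5, 2) = 5 * 5 = 25

Answer: 25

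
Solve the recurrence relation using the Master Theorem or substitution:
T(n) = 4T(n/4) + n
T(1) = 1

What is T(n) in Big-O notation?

By Master Theorem: a=4, b=4, f(n)=n. Since log_4(4) = 1 and f(n) = Θ(n^1), Case 2 applies. T(n) = O(n log n).

Answer: O(n log n)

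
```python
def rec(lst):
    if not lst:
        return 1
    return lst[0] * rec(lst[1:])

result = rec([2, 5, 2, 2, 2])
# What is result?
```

Product over [2, 5, 2, 2, 2] = 2 * 5 * 2 * 2 * 2 = 80

Answer: 80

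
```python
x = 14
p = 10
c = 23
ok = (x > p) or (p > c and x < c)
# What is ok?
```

Trace:
`x = 14` → x = 14
`p = 10` → p = 10
`c = 23` → c = 23
`ok = (x > p) or (p > c and x < c)` → ok = True
So ok = True

Answer: True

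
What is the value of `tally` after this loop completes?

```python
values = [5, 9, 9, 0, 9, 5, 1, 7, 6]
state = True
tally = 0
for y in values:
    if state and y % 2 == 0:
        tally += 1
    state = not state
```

Count even values at even positions
`tally` takes the values: 0 → 1

Answer: 1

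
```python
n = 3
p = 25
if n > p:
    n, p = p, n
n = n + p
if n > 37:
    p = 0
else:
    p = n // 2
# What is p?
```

Trace:
`n = 3` → n = 3
`p = 25` → p = 25
`if n > p: ...` → n > p is False → no variable changes
`n = n + p` → n = 28
`if n > 37: ...` → n > 37 is False, take else branch → p = 14
So p = 14

Answer: 14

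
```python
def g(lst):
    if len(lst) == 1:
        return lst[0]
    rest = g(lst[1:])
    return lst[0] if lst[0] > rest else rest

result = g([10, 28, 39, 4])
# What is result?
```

Recursive max over [10, 28, 39, 4] = 39

Answer: 39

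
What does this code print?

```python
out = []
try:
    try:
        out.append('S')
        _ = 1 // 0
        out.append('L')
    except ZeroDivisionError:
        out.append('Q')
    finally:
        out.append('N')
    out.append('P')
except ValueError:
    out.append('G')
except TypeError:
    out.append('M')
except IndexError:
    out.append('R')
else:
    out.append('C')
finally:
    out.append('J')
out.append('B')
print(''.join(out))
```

Execution trace: 'S' (inner try body) → 'Q' (inner except ZeroDivisionError) → 'N' (inner finally) → 'P' (try body, no exception) → 'C' (else) → 'J' (finally) → 'B' (after the try/except). Output: SQNPCJB

Answer: SQNPCJB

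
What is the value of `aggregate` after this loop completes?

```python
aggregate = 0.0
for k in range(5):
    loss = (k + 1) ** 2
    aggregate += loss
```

Sum of squared losses 1² + 2² + ... + 5²
`aggregate` takes the values: 0.0 → 1.0 → 5.0 → 14.0 → 30.0 → 55.0

Answer: 55.0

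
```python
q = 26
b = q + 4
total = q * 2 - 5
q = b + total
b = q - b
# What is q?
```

Trace:
`q = 26` → q = 26
`b = q + 4` → b = 30
`total = q * 2 - 5` → total = 47
`q = b + total` → q = 77
`b = q - b` → b = 47
So q = 77

Answer: 77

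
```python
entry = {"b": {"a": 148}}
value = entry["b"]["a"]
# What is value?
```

Trace:
`entry = {"b": {"a": 148}}` → entry = {'b': {'a': 148}}
`value = entry["b"]["a"]` → value = 148
So value = 148

Answer: 148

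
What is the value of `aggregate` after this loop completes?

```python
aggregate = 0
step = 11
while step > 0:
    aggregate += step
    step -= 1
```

Sum 11 down to 1
`aggregate` takes the values: 0 → 11 → 21 → 30 → 38 → 45 → 51 → 56 → 60 → 63 → 65 → 66

Answer: 66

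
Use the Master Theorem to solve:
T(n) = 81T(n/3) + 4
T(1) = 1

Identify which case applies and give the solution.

a=81, b=3, f(n)=4. log_3(81) = 4. Since c=0 < 4, Case 1 applies: T(n) = Θ(n^log_b(a)) = O(n^4).

Answer: O(n^4) - Case 1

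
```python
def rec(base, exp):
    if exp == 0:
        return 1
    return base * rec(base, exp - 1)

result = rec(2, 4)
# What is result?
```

rec(2, 4) = 2 * 2 * 2 * 2 = 16

Answer: 16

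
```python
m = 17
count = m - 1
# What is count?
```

Trace:
`m = 17` → m = 17
`count = m - 1` → count = 16
So count = 16

Answer: 16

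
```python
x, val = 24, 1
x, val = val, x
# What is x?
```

Trace:
`x, val = 24, 1` → x = 24; val = 1
`x, val = val, x` → x = 1; val = 24
So x = 1

Answer: 1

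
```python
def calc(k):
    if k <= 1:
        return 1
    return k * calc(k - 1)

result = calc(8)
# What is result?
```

calc(8) = 8 * 7 * 6 * 5 * 4 * 3 * 2 * 1 = 40320

Answer: 40320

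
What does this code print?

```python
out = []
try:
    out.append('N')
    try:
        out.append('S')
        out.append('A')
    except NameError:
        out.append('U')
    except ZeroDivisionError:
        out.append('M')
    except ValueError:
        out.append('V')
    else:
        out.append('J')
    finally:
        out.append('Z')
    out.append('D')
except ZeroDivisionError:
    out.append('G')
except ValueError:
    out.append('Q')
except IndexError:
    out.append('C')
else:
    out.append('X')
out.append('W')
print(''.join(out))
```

Execution trace: 'N' (try body) → 'S' (inner try body) → 'A' (inner try body, no exception) → 'J' (inner else) → 'Z' (inner finally) → 'D' (try body, no exception) → 'X' (else) → 'W' (after the try/except). Output: NSAJZDXW

Answer: NSAJZDXW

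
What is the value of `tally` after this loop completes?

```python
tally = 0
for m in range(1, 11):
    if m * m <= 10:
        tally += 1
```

Count numbers where m² ≤ 10
`tally` takes the values: 0 → 1 → 2 → 3

Answer: 3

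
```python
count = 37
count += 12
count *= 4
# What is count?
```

Trace:
`count = 37` → count = 37
`count += 12` → count = 49
`count *= 4` → count = 196
So count = 196

Answer: 196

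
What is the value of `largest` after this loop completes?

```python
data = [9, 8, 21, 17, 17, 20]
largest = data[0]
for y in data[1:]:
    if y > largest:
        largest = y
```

Maximum of [9, 8, 21, 17, 17, 20]
`largest` takes the values: 9 → 21

Answer: 21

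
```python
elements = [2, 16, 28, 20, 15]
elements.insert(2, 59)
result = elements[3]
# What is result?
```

Trace:
`elements = [2, 16, 28, 20, 15]` → elements = [2, 16, 28, 20, 15]
`elements.insert(2, 59)` → elements = [2, 16, 59, 28, 20, 15]
`result = elements[3]` → result = 28
So result = 28

Answer: 28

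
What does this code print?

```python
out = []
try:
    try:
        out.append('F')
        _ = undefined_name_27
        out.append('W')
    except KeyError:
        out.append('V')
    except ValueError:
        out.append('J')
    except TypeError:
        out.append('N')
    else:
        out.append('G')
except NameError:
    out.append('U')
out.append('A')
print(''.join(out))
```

Execution trace: 'F' (try body) → 'U' (outer except NameError) → 'A' (after the try/except). Output: FUA

Answer: FUA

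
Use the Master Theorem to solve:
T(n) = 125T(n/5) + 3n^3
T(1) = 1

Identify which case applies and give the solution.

a=125, b=5, f(n)=3n^3. log_5(125) = 3. Since c=3 = 3, Case 2 applies: T(n) = Θ(n^log_b(a) · log n) = O(n^3 log n).

Answer: O(n^3 log n) - Case 2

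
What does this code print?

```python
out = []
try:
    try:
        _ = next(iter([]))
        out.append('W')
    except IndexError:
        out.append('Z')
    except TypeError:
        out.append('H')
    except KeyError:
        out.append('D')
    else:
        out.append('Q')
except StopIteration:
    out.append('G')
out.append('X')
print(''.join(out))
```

Execution trace: 'G' (outer except StopIteration) → 'X' (after the try/except). Output: GX

Answer: GX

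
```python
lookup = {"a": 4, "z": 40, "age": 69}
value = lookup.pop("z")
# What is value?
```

Trace:
`lookup = {"a": 4, "z": 40, "age": 69}` → lookup = {'a': 4, 'z': 40, 'age': 69}
`value = lookup.pop("z")` → lookup = {'a': 4, 'age': 69}; value = 40
So value = 40

Answer: 40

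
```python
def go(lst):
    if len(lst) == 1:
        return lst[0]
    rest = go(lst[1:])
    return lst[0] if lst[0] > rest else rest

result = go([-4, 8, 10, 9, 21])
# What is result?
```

Recursive max over [-4, 8, 10, 9, 21] = 21

Answer: 21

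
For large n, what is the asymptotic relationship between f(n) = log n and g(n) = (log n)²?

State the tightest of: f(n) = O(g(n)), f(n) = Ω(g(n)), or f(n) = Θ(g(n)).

log n vs (log n)²: f(n) = O(g(n)) but not Ω(g(n)) — (log n)² grows strictly faster than log n.

Answer: f(n) = O(g(n)) but not Ω(g(n)) — (log n)² grows strictly faster than log n.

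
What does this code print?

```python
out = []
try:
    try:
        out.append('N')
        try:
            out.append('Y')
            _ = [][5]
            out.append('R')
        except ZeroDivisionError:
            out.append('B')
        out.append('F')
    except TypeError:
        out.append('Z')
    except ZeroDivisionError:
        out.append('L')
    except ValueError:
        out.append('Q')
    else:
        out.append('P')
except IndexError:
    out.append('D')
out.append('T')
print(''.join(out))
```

Execution trace: 'N' (try body) → 'Y' (inner try body) → 'D' (outer except IndexError) → 'T' (after the try/except). Output: NYDT

Answer: NYDT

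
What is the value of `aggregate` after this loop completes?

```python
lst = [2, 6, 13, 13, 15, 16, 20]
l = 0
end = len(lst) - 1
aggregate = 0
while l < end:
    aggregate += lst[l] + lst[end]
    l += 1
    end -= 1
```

Sum of pairs from ends
`aggregate` takes the values: 0 → 22 → 44 → 72

Answer: 72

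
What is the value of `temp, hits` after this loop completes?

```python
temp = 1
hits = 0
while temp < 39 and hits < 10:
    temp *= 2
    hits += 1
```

Double until >= 39 or 10 iterations
`temp, hits` takes the values: (1, 0) → (2, 0) → (2, 1) → (4, 1) → (4, 2) → (8, 2) → (8, 3) → (16, 3) → (16, 4) → (32, 4) → (32, 5) → (64, 5) → (64, 6)

Answer: 64, 6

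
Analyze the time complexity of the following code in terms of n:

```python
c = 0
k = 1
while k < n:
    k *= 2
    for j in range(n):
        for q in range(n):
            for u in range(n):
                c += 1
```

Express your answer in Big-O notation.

Each loop level contributes: log n × n × n × n. Multiplying the contributions gives O(n^3 log n).

Answer: O(n^3 log n)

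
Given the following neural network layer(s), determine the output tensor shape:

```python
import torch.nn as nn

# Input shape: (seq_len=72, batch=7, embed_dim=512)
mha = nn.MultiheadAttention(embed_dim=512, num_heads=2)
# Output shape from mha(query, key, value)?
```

Input: (72, 7, 512) -> Output: (72, 7, 512)

Answer: (72, 7, 512)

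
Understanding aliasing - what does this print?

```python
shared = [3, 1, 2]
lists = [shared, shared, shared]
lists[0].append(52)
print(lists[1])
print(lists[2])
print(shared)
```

Key concept: list of same reference.
Step by step:
`shared = [3, 1, 2]` → shared = [3, 1, 2]
`lists = [shared, shared, shared]` → lists = [[3, 1, 2], [3, 1, 2], [3, 1, 2]]
`lists[0].append(52)` → shared = [3, 1, 2, 52]; lists = [[3, 1, 2, 52], [3, 1, 2, 52], [3, 1, 2, 52]]
`print(lists[1])` → prints [3, 1, 2, 52]
`print(lists[2])` → prints [3, 1, 2, 52]
`print(shared)` → prints [3, 1, 2, 52]

Answer:
[3, 1, 2, 52]
[3, 1, 2, 52]
[3, 1, 2, 52]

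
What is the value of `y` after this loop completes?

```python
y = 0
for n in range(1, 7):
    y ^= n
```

XOR of 1 to 6
`y` takes the values: 0 → 1 → 3 → 0 → 4 → 1 → 7

Answer: 7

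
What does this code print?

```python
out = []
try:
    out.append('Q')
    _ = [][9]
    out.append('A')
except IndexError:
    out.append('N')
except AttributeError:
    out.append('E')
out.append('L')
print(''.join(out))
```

Execution trace: 'Q' (try body) → 'N' (except IndexError) → 'L' (after the try/except). Output: QNL

Answer: QNL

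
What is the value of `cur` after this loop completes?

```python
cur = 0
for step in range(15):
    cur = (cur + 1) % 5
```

Increment mod 5, 15 times = 0
`cur` takes the values: 0 → 1 → 2 → 3 → 4 → 0 → 1 → 2 → 3 → 4 → 0 → 1 → 2 → 3 → 4 → 0

Answer: 0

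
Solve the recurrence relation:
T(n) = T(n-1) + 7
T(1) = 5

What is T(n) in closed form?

Unrolling: T(n) = T(1) + 7·(n-1) = 5 + 7(n-1) = 7n - 2.

Answer: T(n) = 7n - 2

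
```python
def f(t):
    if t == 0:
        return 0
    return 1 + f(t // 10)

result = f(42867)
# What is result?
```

Count of digits of 42867: 5

Answer: 5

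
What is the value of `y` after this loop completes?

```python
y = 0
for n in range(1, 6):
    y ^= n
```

XOR of 1 to 5
`y` takes the values: 0 → 1 → 3 → 0 → 4 → 1

Answer: 1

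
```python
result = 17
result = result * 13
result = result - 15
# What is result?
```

Trace:
`result = 17` → result = 17
`result = result * 13` → result = 221
`result = result - 15` → result = 206
So result = 206

Answer: 206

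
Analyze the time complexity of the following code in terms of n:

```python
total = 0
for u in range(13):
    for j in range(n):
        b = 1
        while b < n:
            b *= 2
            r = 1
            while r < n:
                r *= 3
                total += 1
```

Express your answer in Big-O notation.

Each loop level contributes: 1 × n × log n × log n. Multiplying the contributions gives O(n log² n).

Answer: O(n log² n)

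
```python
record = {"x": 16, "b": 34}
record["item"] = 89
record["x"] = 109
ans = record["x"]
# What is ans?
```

Trace:
`record = {"x": 16, "b": 34}` → record = {'x': 16, 'b': 34}
`record["item"] = 89` → record = {'x': 16, 'b': 34, 'item': 89}
`record["x"] = 109` → record = {'x': 109, 'b': 34, 'item': 89}
`ans = record["x"]` → ans = 109
So ans = 109

Answer: 109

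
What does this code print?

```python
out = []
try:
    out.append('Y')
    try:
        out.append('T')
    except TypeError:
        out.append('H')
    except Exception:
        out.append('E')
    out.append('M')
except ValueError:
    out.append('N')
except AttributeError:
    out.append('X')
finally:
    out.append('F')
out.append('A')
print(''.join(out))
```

Execution trace: 'Y' (try body) → 'T' (inner try body, no exception) → 'M' (try body, no exception) → 'F' (finally) → 'A' (after the try/except). Output: YTMFA

Answer: YTMFA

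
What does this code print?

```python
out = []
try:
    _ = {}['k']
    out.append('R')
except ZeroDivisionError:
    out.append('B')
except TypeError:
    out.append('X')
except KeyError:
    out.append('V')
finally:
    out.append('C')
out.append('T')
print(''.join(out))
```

Execution trace: 'V' (except KeyError) → 'C' (finally) → 'T' (after the try/except). Output: VCT

Answer: VCT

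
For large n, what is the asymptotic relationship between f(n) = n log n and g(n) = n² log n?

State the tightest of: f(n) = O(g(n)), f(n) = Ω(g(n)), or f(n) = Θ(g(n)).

n log n vs n² log n: f(n) = O(g(n)) but not Ω(g(n)) — n² log n grows strictly faster than n log n.

Answer: f(n) = O(g(n)) but not Ω(g(n)) — n² log n grows strictly faster than n log n.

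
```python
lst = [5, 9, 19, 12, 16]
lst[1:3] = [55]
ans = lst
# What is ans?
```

Trace:
`lst = [5, 9, 19, 12, 16]` → lst = [5, 9, 19, 12, 16]
`lst[1:3] = [55]` → lst = [5, 55, 12, 16]
`ans = lst` → ans = [5, 55, 12, 16]
So ans = [5, 55, 12, 16]

Answer: [5, 55, 12, 16]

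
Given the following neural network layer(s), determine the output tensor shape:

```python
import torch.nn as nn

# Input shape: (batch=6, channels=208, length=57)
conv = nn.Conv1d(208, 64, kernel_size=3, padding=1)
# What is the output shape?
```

Input: (6, 208, 57) -> Output: (6, 64, 57)

Answer: (6, 64, 57)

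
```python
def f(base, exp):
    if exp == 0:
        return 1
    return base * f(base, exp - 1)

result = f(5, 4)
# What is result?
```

f(5, 4) = 5 * 5 * 5 * 5 = 625

Answer: 625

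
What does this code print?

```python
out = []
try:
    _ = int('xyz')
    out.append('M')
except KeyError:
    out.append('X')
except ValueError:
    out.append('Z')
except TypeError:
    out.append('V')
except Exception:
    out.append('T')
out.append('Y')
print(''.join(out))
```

Execution trace: 'Z' (except ValueError) → 'Y' (after the try/except). Output: ZY

Answer: ZY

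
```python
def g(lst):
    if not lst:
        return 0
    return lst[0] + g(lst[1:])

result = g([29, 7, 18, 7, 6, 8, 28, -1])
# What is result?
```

29 + 7 + 18 + 7 + 6 + 8 + 28 + (-1) + 0 = 102

Answer: 102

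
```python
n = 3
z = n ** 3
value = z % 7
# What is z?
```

Trace:
`n = 3` → n = 3
`z = n ** 3` → z = 27
`value = z % 7` → value = 6
So z = 27

Answer: 27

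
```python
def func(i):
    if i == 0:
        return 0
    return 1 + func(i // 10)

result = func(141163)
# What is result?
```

Count of digits of 141163: 6

Answer: 6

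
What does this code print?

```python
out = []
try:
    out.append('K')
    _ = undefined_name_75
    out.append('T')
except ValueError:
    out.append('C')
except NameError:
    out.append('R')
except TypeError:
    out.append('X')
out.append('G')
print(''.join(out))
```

Execution trace: 'K' (try body) → 'R' (except NameError) → 'G' (after the try/except). Output: KRG

Answer: KRG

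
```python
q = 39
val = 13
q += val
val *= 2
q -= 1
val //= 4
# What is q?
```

Trace:
`q = 39` → q = 39
`val = 13` → val = 13
`q += val` → q = 52
`val *= 2` → val = 26
`q -= 1` → q = 51
`val //= 4` → val = 6
So q = 51

Answer: 51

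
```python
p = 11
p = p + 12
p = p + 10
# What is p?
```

Trace:
`p = 11` → p = 11
`p = p + 12` → p = 23
`p = p + 10` → p = 33
So p = 33

Answer: 33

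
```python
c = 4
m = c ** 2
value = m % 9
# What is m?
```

Trace:
`c = 4` → c = 4
`m = c ** 2` → m = 16
`value = m % 9` → value = 7
So m = 16

Answer: 16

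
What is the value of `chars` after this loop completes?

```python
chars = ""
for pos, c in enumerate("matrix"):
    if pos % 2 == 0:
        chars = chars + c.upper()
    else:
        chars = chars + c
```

Uppercase even positions in 'matrix'
`chars` takes the values: "" → "M" → "Ma" → "MaT" → "MaTr" → "MaTrI" → "MaTrIx"

Answer: "MaTrIx"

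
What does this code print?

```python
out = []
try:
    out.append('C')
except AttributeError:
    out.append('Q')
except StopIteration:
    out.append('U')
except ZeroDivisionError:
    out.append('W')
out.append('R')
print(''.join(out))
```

Execution trace: 'C' (try body, no exception) → 'R' (after the try/except). Output: CR

Answer: CR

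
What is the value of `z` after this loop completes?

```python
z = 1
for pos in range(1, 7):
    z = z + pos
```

Start at 1, add 1 through 6
`z` takes the values: 1 → 2 → 4 → 7 → 11 → 16 → 22

Answer: 22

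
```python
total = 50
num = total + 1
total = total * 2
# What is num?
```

Trace:
`total = 50` → total = 50
`num = total + 1` → num = 51
`total = total * 2` → total = 100
So num = 51

Answer: 51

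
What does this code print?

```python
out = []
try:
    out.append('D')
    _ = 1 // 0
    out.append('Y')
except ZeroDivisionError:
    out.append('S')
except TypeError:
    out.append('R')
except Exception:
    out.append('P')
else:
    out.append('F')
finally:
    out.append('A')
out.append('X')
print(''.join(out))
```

Execution trace: 'D' (try body) → 'S' (except ZeroDivisionError) → 'A' (finally) → 'X' (after the try/except). Output: DSAX

Answer: DSAX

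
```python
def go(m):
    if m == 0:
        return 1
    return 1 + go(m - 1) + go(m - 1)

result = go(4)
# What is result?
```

go(m) = 1 + 2·go(m-1), go(0)=1. Closed form: (1+1)·2^4 - 1 = 31.

Answer: 31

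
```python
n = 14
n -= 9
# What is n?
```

Trace:
`n = 14` → n = 14
`n -= 9` → n = 5
So n = 5

Answer: 5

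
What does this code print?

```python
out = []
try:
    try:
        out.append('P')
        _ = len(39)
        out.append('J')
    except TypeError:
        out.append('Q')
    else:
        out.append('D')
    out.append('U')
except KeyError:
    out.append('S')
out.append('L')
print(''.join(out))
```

Execution trace: 'P' (inner try body) → 'Q' (inner except TypeError) → 'U' (try body, no exception) → 'L' (after the try/except). Output: PQUL

Answer: PQUL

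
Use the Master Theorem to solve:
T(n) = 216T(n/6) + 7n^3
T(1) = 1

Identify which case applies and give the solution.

a=216, b=6, f(n)=7n^3. log_6(216) = 3. Since c=3 = 3, Case 2 applies: T(n) = Θ(n^log_b(a) · log n) = O(n^3 log n).

Answer: O(n^3 log n) - Case 2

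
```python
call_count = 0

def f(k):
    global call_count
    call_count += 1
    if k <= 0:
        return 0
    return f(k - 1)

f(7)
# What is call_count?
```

Linear recursion stepping by 1: 8 calls from k=7 down to ≤0.

Answer: 8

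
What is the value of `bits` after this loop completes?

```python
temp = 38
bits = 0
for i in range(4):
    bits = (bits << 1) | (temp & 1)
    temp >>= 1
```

Reverse lowest 4 bits of 38
`bits` takes the values: 0 → 1 → 3 → 6

Answer: 6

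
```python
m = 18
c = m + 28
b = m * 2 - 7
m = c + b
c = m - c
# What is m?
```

Trace:
`m = 18` → m = 18
`c = m + 28` → c = 46
`b = m * 2 - 7` → b = 29
`m = c + b` → m = 75
`c = m - c` → c = 29
So m = 75

Answer: 75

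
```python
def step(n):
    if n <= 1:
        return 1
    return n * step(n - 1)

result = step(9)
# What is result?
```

step(9) = 9 * 8 * 7 * 6 * 5 * 4 * 3 * 2 * 1 = 362880

Answer: 362880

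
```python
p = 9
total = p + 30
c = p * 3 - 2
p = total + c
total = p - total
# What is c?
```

Trace:
`p = 9` → p = 9
`total = p + 30` → total = 39
`c = p * 3 - 2` → c = 25
`p = total + c` → p = 64
`total = p - total` → total = 25
So c = 25

Answer: 25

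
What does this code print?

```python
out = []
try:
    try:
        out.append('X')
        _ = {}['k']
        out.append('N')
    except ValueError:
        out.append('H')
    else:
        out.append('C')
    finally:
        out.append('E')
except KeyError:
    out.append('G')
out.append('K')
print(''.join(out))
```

Execution trace: 'X' (try body) → 'E' (finally) → 'G' (outer except KeyError) → 'K' (after the try/except). Output: XEGK

Answer: XEGK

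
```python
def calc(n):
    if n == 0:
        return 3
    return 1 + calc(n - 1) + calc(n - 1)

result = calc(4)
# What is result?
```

calc(n) = 1 + 2·calc(n-1), calc(0)=3. Closed form: (3+1)·2^4 - 1 = 63.

Answer: 63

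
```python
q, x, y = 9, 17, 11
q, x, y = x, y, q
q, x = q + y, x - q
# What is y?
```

Trace:
`q, x, y = 9, 17, 11` → q = 9; x = 17; y = 11
`q, x, y = x, y, q` → q = 17; x = 11; y = 9
`q, x = q + y, x - q` → q = 26; x = -6
So y = 9

Answer: 9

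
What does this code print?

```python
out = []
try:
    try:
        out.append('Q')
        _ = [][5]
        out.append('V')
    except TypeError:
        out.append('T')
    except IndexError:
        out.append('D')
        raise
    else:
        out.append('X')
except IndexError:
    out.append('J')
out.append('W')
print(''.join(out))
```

Execution trace: 'Q' (try body) → 'D' (except IndexError) → 'J' (outer except IndexError) → 'W' (after the try/except). Output: QDJW

Answer: QDJW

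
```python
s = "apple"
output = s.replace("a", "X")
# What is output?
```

Trace:
`s = "apple"` → s = 'apple'
`output = s.replace("a", "X")` → output = 'Xpple'
So output = 'Xpple'

Answer: 'Xpple'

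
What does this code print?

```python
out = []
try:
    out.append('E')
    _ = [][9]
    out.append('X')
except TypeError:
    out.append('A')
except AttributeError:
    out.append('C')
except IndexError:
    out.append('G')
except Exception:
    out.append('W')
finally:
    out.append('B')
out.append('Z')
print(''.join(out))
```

Execution trace: 'E' (try body) → 'G' (except IndexError) → 'B' (finally) → 'Z' (after the try/except). Output: EGBZ

Answer: EGBZ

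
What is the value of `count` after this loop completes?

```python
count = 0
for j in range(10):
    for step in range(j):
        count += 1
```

Triangle number: 0+1+2+...+9
`count` takes the values: 0 → 1 → 2 → 3 → 4 → 5 → 6 → 7 → 8 → 9 → 10 → 11 → 12 → 13 → 14 → 15 → 16 → 17 → 18 → 19 → 20 → 21 → 22 → 23 → 24 → 25 → 26 → 27 → 28 → 29 → … → 41 → 42 → 43 → 44 → 45

Answer: 45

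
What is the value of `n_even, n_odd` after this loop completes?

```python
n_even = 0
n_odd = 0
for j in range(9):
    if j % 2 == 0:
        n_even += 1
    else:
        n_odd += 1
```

Count evens and odds in range(9)
`n_even, n_odd` takes the values: (0, 0) → (1, 0) → (1, 1) → (2, 1) → (2, 2) → (3, 2) → (3, 3) → (4, 3) → (4, 4) → (5, 4)

Answer: 5, 4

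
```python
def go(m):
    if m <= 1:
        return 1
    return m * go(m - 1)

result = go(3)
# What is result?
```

go(3) = 3 * 2 * 1 = 6

Answer: 6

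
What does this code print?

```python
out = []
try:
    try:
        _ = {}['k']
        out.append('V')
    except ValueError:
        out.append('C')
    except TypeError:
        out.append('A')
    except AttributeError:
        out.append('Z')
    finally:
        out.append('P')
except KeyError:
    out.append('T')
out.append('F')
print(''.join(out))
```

Execution trace: 'P' (finally) → 'T' (outer except KeyError) → 'F' (after the try/except). Output: PTF

Answer: PTF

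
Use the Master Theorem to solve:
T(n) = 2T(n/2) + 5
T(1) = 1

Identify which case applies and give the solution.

a=2, b=2, f(n)=5. log_2(2) = 1. Since c=0 < 1, Case 1 applies: T(n) = Θ(n^log_b(a)) = O(n).

Answer: O(n) - Case 1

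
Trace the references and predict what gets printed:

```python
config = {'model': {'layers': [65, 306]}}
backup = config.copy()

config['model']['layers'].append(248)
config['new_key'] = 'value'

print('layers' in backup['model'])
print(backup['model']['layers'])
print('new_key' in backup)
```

Key concept: shallow copy gotcha with nested dict.
Step by step:
`config = {'model': {'layers': [65, 306]}}` → config = {'model': {'layers': [65, 306]}}
`backup = config.copy()` → backup = {'model': {'layers': [65, 306]}}
`config['model']['layers'].append(248)` → config = {'model': {'layers': [65, 306, 248]}}; backup = {'model': {'layers': [65, 306, 248]}}
`config['new_key'] = 'value'` → config = {'model': {'layers': [65, 306, 248]}, 'new_key': 'value'}
`print('layers' in backup['model'])` → prints True
`print(backup['model']['layers'])` → prints [65, 306, 248]
`print('new_key' in backup)` → prints False

Answer:
True
[65, 306, 248]
False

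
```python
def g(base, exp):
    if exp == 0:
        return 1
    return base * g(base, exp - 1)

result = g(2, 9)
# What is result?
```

g(2, 9) = 2 * 2 * 2 * 2 * 2 * 2 * 2 * 2 * 2 = 512

Answer: 512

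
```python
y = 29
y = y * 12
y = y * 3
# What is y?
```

Trace:
`y = 29` → y = 29
`y = y * 12` → y = 348
`y = y * 3` → y = 1044
So y = 1044

Answer: 1044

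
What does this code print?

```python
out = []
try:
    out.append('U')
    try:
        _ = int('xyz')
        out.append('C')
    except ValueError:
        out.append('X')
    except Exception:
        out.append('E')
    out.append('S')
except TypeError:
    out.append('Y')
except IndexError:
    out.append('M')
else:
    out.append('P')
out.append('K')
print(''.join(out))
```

Execution trace: 'U' (try body) → 'X' (inner except ValueError) → 'S' (try body, no exception) → 'P' (else) → 'K' (after the try/except). Output: UXSPK

Answer: UXSPK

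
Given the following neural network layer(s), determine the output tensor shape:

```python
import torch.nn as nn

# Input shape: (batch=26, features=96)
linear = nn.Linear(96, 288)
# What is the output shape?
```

Input: (26, 96) -> Output: (26, 288)

Answer: (26, 288)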